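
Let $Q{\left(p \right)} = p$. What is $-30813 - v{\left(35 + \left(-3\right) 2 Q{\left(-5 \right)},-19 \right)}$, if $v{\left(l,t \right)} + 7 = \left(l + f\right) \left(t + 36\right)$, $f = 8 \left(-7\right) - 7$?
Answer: $-30840$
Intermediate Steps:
$f = -63$ ($f = -56 - 7 = -63$)
$v{\left(l,t \right)} = -7 + \left(-63 + l\right) \left(36 + t\right)$ ($v{\left(l,t \right)} = -7 + \left(l - 63\right) \left(t + 36\right) = -7 + \left(-63 + l\right) \left(36 + t\right)$)
$-30813 - v{\left(35 + \left(-3\right) 2 Q{\left(-5 \right)},-19 \right)} = -30813 - \left(-2275 - -1197 + 36 \left(35 + \left(-3\right) 2 \left(-5\right)\right) + \left(35 + \left(-3\right) 2 \left(-5\right)\right) \left(-19\right)\right) = -30813 - \left(-2275 + 1197 + 36 \left(35 - -30\right) + \left(35 - -30\right) \left(-19\right)\right) = -30813 - \left(-2275 + 1197 + 36 \left(35 + 30\right) + \left(35 + 30\right) \left(-19\right)\right) = -30813 - \left(-2275 + 1197 + 36 \cdot 65 + 65 \left(-19\right)\right) = -30813 - \left(-2275 + 1197 + 2340 - 1235\right) = -30813 - 27 = -30840$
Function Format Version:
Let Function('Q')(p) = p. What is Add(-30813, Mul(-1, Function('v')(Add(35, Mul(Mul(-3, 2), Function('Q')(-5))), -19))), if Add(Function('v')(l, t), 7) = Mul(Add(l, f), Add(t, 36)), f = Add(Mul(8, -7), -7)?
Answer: -30840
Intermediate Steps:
f = -63 (f = Add(-56, -7) = -63)
Function('v')(l, t) = Add(-7, Mul(Add(-63, l), Add(36, t))) (Function('v')(l, t) = Add(-7, Mul(Add(l, -63), Add(t, 36))) = Add(-7, Mul(Add(-63, l), Add(36, t))))
Add(-30813, Mul(-1, Function('v')(Add(35, Mul(Mul(-3, 2), Function('Q')(-5))), -19))) = Add(-30813, Mul(-1, Add(-2275, Mul(-63, -19), Mul(36, Add(35, Mul(Mul(-3, 2), -5))), Mul(Add(35, Mul(Mul(-3, 2), -5)), -19)))) = Add(-30813, Mul(-1, Add(-2275, 1197, Mul(36, Add(35, Mul(-6, -5))), Mul(Add(35, Mul(-6, -5)), -19)))) = Add(-30813, Mul(-1, Add(-2275, 1197, Mul(36, Add(35, 30)), Mul(Add(35, 30), -19)))) = Add(-30813, Mul(-1, Add(-2275, 1197, Mul(36, 65), Mul(65, -19)))) = Add(-30813, Mul(-1, Add(-2275, 1197, 2340, -1235))) = Add(-30813, Mul(-1, 27)) = Add(-30813, -27) = -30840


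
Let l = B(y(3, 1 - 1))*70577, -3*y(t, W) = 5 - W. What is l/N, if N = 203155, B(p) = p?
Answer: -70577/121893 ≈ -0.57901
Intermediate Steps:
y(t, W) = -5/3 + W/3 (y(t, W) = -(5 - W)/3 = -5/3 + W/3)
l = -352885/3 (l = (-5/3 + (1 - 1)/3)*70577 = (-5/3 + (⅓)*0)*70577 = (-5/3 + 0)*70577 = -5/3*70577 = -352885/3 ≈ -1.1763e+5)
l/N = -352885/3/203155 = -352885/3*1/203155 = -70577/121893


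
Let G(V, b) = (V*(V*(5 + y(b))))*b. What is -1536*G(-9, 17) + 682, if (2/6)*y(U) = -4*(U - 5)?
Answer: 293995690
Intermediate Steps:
y(U) = 60 - 12*U (y(U) = 3*(-4*(U - 5)) = 3*(-4*(-5 + U)) = 3*(20 - 4*U) = 60 - 12*U)
G(V, b) = b*V²*(65 - 12*b) (G(V, b) = (V*(V*(5 + (60 - 12*b))))*b = (V*(V*(65 - 12*b)))*b = (V²*(65 - 12*b))*b = b*V²*(65 - 12*b))
-1536*G(-9, 17) + 682 = -26112*(-9)²*(65 - 12*17) + 682 = -26112*81*(65 - 204) + 682 = -26112*81*(-139) + 682 = -1536*(-191403) + 682 = 293995008 + 682 = 293995690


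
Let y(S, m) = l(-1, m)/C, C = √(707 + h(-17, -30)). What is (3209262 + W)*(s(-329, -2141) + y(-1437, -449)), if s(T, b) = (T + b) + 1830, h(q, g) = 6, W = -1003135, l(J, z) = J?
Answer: -1411921280 - 2206127*√713/713 ≈ -1.4120e+9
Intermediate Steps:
C = √713 (C = √(707 + 6) = √713 ≈ 26.702)
s(T, b) = 1830 + T + b
y(S, m) = -√713/713 (y(S, m) = -1/(√713) = -√713/713)
(3209262 + W)*(s(-329, -2141) + y(-1437, -449)) = (3209262 - 1003135)*((1830 - 329 - 2141) - √713/713) = 2206127*(-640 - √713/713) = -1411921280 - 2206127*√713/713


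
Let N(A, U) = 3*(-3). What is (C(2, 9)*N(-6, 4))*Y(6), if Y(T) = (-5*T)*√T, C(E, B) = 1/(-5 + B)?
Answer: 135*√6/2 ≈ 165.34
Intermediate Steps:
N(A, U) = -9
Y(T) = -5*T^(3/2)
(C(2, 9)*N(-6, 4))*Y(6) = (-9/(-5 + 9))*(-30*√6) = (-9/4)*(-30*√6) = ((¼)*(-9))*(-30*√6) = -(-135)*√6/2 = 135*√6/2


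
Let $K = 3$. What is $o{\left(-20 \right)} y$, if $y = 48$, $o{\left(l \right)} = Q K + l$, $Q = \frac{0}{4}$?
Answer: $-960$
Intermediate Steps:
$Q = 0$ ($Q = 0 \cdot \frac{1}{4} = 0$)
$o{\left(l \right)} = l$ ($o{\left(l \right)} = 0 \cdot 3 + l = 0 + l = l$)
$o{\left(-20 \right)} y = \left(-20\right) 48 = -960$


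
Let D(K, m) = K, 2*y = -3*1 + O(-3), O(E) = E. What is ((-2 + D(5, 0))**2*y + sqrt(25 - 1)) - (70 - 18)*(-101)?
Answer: 5225 + 2*sqrt(6) ≈ 5229.9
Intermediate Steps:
y = -3 (y = (-3*1 - 3)/2 = (-3 - 3)/2 = (1/2)*(-6) = -3)
((-2 + D(5, 0))**2*y + sqrt(25 - 1)) - (70 - 18)*(-101) = ((-2 + 5)**2*(-3) + sqrt(25 - 1)) - (70 - 18)*(-101) = (3**2*(-3) + sqrt(24)) - 52*(-101) = (9*(-3) + 2*sqrt(6)) - 1*(-5252) = (-27 + 2*sqrt(6)) + 5252 = 5225 + 2*sqrt(6)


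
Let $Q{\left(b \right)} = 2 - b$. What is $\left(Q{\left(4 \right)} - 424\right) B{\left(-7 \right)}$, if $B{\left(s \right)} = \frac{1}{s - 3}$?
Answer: $\frac{213}{5} \approx 42.6$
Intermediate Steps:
$B{\left(s \right)} = \frac{1}{-3 + s}$
$\left(Q{\left(4 \right)} - 424\right) B{\left(-7 \right)} = \frac{\left(2 - 4\right) - 424}{-3 - 7} = \frac{\left(2 - 4\right) - 424}{-10} = \left(-2 - 424\right) \left(- \frac{1}{10}\right) = \left(-426\right) \left(- \frac{1}{10}\right) = \frac{213}{5}$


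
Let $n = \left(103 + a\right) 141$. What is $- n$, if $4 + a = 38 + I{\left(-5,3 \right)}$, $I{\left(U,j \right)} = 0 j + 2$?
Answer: $-19599$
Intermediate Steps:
$I{\left(U,j \right)} = 2$ ($I{\left(U,j \right)} = 0 + 2 = 2$)
$a = 36$ ($a = -4 + \left(38 + 2\right) = -4 + 40 = 36$)
$n = 19599$ ($n = \left(103 + 36\right) 141 = 139 \cdot 141 = 19599$)
$- n = \left(-1\right) 19599 = -19599$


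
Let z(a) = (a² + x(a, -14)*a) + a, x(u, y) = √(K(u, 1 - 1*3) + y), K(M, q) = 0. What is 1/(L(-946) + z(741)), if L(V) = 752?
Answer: 275287/151569708305 - 741*I*√14/303139416610 ≈ 1.8162e-6 - 9.1462e-9*I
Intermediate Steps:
x(u, y) = √y (x(u, y) = √(0 + y) = √y)
z(a) = a + a² + I*a*√14 (z(a) = (a² + √(-14)*a) + a = (a² + (I*√14)*a) + a = (a² + I*a*√14) + a = a + a² + I*a*√14)
1/(L(-946) + z(741)) = 1/(752 + 741*(1 + 741 + I*√14)) = 1/(752 + 741*(742 + I*√14)) = 1/(752 + (549822 + 741*I*√14)) = 1/(550574 + 741*I*√14)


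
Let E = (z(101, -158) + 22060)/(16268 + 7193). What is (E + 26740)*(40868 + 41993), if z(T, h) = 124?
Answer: 51984449555964/23461 ≈ 2.2158e+9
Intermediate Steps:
E = 22184/23461 (E = (124 + 22060)/(16268 + 7193) = 22184/23461 ≈ 0.94557)
(E + 26740)*(40868 + 41993) = (22184/23461 + 26740)*(40868 + 41993) = (627369324/23461)*82861 = 51984449555964/23461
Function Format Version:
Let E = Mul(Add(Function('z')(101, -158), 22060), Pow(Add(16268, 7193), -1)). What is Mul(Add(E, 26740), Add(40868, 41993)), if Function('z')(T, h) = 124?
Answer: Rational(51984449555964, 23461) ≈ 2.2158e+9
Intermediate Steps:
E = Rational(22184, 23461) (E = Mul(Add(124, 22060), Pow(Add(16268, 7193), -1)) = Mul(22184, Pow(23461, -1)) = Mul(22184, Rational(1, 23461)) = Rational(22184, 23461) ≈ 0.94557)
Mul(Add(E, 26740), Add(40868, 41993)) = Mul(Add(Rational(22184, 23461), 26740), Add(40868, 41993)) = Mul(Rational(627369324, 23461), 82861) = Rational(51984449555964, 23461)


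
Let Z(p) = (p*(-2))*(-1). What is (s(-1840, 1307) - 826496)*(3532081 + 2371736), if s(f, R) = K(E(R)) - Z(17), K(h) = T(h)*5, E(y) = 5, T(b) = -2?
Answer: -4879740903180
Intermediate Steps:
Z(p) = 2*p (Z(p) = -2*p*(-1) = 2*p)
K(h) = -10 (K(h) = -2*5 = -10)
s(f, R) = -44 (s(f, R) = -10 - 2*17 = -10 - 1*34 = -10 - 34 = -44)
(s(-1840, 1307) - 826496)*(3532081 + 2371736) = (-44 - 826496)*(3532081 + 2371736) = -826540*5903817 = -4879740903180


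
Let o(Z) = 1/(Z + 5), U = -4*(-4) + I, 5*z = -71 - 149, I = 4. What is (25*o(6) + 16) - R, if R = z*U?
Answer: 9881/11 ≈ 898.27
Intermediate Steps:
z = -44 (z = (-71 - 149)/5 = (⅕)*(-220) = -44)
U = 20 (U = -4*(-4) + 4 = 16 + 4 = 20)
o(Z) = 1/(5 + Z)
R = -880 (R = -44*20 = -880)
(25*o(6) + 16) - R = (25/(5 + 6) + 16) - 1*(-880) = (25/11 + 16) + 880 = 201/11 + 880 = 9881/11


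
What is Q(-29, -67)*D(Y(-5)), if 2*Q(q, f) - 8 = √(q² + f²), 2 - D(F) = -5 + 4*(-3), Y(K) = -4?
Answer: 76 + 19*√5330/2 ≈ 769.57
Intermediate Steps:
D(F) = 19 (D(F) = 2 - (-5 + 4*(-3)) = 2 - (-5 - 12) = 2 - 1*(-17) = 2 + 17 = 19)
Q(q, f) = 4 + √(f² + q²)/2 (Q(q, f) = 4 + √(q² + f²)/2 = 4 + √(f² + q²)/2)
Q(-29, -67)*D(Y(-5)) = (4 + √((-67)² + (-29)²)/2)*19 = (4 + √(4489 + 841)/2)*19 = (4 + √5330/2)*19 = 76 + 19*√5330/2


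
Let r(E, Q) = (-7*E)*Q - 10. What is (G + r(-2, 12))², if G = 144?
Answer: 91204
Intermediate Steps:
r(E, Q) = -10 - 7*E*Q (r(E, Q) = -7*E*Q - 10 = -10 - 7*E*Q)
(G + r(-2, 12))² = (144 + (-10 - 7*(-2)*12))² = (144 + (-10 + 168))² = (144 + 158)² = 302² = 91204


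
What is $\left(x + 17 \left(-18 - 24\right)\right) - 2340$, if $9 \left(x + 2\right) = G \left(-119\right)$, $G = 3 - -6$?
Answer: $-3175$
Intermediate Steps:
$G = 9$ ($G = 3 + 6 = 9$)
$x = -121$ ($x = -2 + \frac{9 \left(-119\right)}{9} = -2 + \frac{1}{9} \left(-1071\right) = -2 - 119 = -121$)
$\left(x + 17 \left(-18 - 24\right)\right) - 2340 = \left(-121 + 17 \left(-18 - 24\right)\right) - 2340 = \left(-121 + 17 \left(-42\right)\right) - 2340 = \left(-121 - 714\right) - 2340 = -835 - 2340 = -3175$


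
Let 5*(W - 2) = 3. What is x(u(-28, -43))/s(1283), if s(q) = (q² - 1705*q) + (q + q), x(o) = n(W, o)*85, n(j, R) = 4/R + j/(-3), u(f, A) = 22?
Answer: 1921/17782380 ≈ 0.00010803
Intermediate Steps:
W = 13/5 (W = 2 + (⅕)*3 = 2 + ⅗ = 13/5 ≈ 2.6000)
n(j, R) = 4/R - j/3 (n(j, R) = 4/R + j*(-⅓) = 4/R - j/3)
x(o) = -221/3 + 340/o (x(o) = (4/o - ⅓*13/5)*85 = (4/o - 13/15)*85 = (-13/15 + 4/o)*85 = -221/3 + 340/o)
s(q) = q² - 1703*q (s(q) = (q² - 1705*q) + 2*q = q² - 1703*q)
x(u(-28, -43))/s(1283) = (-221/3 + 340/22)/((1283*(-1703 + 1283))) = (-221/3 + 340*(1/22))/((1283*(-420))) = (-221/3 + 170/11)/(-538860) = -1921/33*(-1/538860) = 1921/17782380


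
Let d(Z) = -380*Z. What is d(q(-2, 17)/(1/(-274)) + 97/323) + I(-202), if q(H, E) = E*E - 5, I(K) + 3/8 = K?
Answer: 4021487837/136 ≈ 2.9570e+7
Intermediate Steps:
I(K) = -3/8 + K
q(H, E) = -5 + E² (q(H, E) = E² - 5 = -5 + E²)
d(q(-2, 17)/(1/(-274)) + 97/323) + I(-202) = -380*((-5 + 17²)/(1/(-274)) + 97/323) + (-3/8 - 202) = -380*((-5 + 289)/(-1/274) + 97*(1/323)) - 1619/8 = -380*(284*(-274) + 97/323) - 1619/8 = -380*(-77816 + 97/323) - 1619/8 = -380*(-25134471/323) - 1619/8 = 502689420/17 - 1619/8 = 4021487837/136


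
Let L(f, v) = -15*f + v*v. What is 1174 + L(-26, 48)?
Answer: 3868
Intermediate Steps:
L(f, v) = v² - 15*f (L(f, v) = -15*f + v² = v² - 15*f)
1174 + L(-26, 48) = 1174 + (48² - 15*(-26)) = 1174 + (2304 + 390) = 1174 + 2694 = 3868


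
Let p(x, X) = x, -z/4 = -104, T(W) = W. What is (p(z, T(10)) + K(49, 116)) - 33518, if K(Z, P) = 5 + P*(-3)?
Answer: -33445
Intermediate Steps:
K(Z, P) = 5 - 3*P
z = 416 (z = -4*(-104) = 416)
(p(z, T(10)) + K(49, 116)) - 33518 = (416 + (5 - 3*116)) - 33518 = (416 + (5 - 348)) - 33518 = (416 - 343) - 33518 = 73 - 33518 = -33445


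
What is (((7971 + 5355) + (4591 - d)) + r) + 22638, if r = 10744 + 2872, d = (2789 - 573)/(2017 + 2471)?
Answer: 30389654/561 ≈ 54171.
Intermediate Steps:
d = 277/561 (d = 2216/4488 = 2216*(1/4488) = 277/561 ≈ 0.49376)
r = 13616
(((7971 + 5355) + (4591 - d)) + r) + 22638 = (((7971 + 5355) + (4591 - 1*277/561)) + 13616) + 22638 = ((13326 + (4591 - 277/561)) + 13616) + 22638 = ((13326 + 2575274/561) + 13616) + 22638 = (10051160/561 + 13616) + 22638 = 17689736/561 + 22638 = 30389654/561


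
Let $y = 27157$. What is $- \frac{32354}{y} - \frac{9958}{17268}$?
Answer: $- \frac{414559139}{234473538} \approx -1.768$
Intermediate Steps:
$- \frac{32354}{y} - \frac{9958}{17268} = - \frac{32354}{27157} - \frac{9958}{17268} = \left(-32354\right) \frac{1}{27157} - \frac{4979}{8634} = - \frac{32354}{27157} - \frac{4979}{8634} = - \frac{414559139}{234473538}$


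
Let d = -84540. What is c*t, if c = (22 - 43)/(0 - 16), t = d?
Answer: -443835/4 ≈ -1.1096e+5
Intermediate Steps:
t = -84540
c = 21/16 (c = -21/(-16) = -21*(-1/16) = 21/16 ≈ 1.3125)
c*t = (21/16)*(-84540) = -443835/4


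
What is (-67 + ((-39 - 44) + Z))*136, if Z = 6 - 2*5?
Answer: -20944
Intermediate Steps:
Z = -4 (Z = 6 - 1*10 = 6 - 10 = -4)
(-67 + ((-39 - 44) + Z))*136 = (-67 + ((-39 - 44) - 4))*136 = (-67 + (-83 - 4))*136 = (-67 - 87)*136 = -154*136 = -20944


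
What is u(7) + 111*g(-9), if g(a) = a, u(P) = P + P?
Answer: -985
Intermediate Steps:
u(P) = 2*P
u(7) + 111*g(-9) = 2*7 + 111*(-9) = 14 - 999 = -985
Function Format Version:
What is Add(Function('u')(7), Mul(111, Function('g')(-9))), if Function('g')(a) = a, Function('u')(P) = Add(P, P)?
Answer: -985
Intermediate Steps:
Function('u')(P) = Mul(2, P)
Add(Function('u')(7), Mul(111, Function('g')(-9))) = Add(Mul(2, 7), Mul(111, -9)) = Add(14, -999) = -985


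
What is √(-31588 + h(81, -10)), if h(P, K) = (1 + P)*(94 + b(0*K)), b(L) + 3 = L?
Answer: I*√24126 ≈ 155.33*I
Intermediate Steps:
b(L) = -3 + L
h(P, K) = 91 + 91*P (h(P, K) = (1 + P)*(94 + (-3 + 0*K)) = (1 + P)*(94 + (-3 + 0)) = (1 + P)*(94 - 3) = (1 + P)*91 = 91 + 91*P)
√(-31588 + h(81, -10)) = √(-31588 + (91 + 91*81)) = √(-31588 + (91 + 7371)) = √(-31588 + 7462) = √(-24126) = I*√24126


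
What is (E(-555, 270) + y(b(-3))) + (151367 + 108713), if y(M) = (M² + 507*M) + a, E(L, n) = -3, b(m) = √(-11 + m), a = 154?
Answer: 260217 + 507*I*√14 ≈ 2.6022e+5 + 1897.0*I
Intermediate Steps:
y(M) = 154 + M² + 507*M (y(M) = (M² + 507*M) + 154 = 154 + M² + 507*M)
(E(-555, 270) + y(b(-3))) + (151367 + 108713) = (-3 + (154 + (√(-11 - 3))² + 507*√(-11 - 3))) + (151367 + 108713) = (-3 + (154 + (√(-14))² + 507*√(-14))) + 260080 = (-3 + (154 + (I*√14)² + 507*(I*√14))) + 260080 = (-3 + (154 - 14 + 507*I*√14)) + 260080 = (-3 + (140 + 507*I*√14)) + 260080 = (137 + 507*I*√14) + 260080 = 260217 + 507*I*√14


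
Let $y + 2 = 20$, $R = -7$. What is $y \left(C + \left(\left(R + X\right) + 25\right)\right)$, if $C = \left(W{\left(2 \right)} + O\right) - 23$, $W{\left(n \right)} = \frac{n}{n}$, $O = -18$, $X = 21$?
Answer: $-18$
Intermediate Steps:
$y = 18$ ($y = -2 + 20 = 18$)
$W{\left(n \right)} = 1$
$C = -40$ ($C = \left(1 - 18\right) - 23 = -17 - 23 = -40$)
$y \left(C + \left(\left(R + X\right) + 25\right)\right) = 18 \left(-40 + \left(\left(-7 + 21\right) + 25\right)\right) = 18 \left(-40 + \left(14 + 25\right)\right) = 18 \left(-40 + 39\right) = 18 \left(-1\right) = -18$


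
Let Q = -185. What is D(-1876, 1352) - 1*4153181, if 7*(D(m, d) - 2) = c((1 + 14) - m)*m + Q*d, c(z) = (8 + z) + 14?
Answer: -32911161/7 ≈ -4.7016e+6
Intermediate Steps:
c(z) = 22 + z
D(m, d) = 2 - 185*d/7 + m*(37 - m)/7 (D(m, d) = 2 + ((22 + ((1 + 14) - m))*m - 185*d)/7 = 2 + ((22 + (15 - m))*m - 185*d)/7 = 2 + ((37 - m)*m - 185*d)/7 = 2 + (m*(37 - m) - 185*d)/7 = 2 + (-185*d + m*(37 - m))/7 = 2 + (-185*d/7 + m*(37 - m)/7) = 2 - 185*d/7 + m*(37 - m)/7)
D(-1876, 1352) - 1*4153181 = (2 - 185/7*1352 - ⅐*(-1876)*(-37 - 1876)) - 1*4153181 = (2 - 250120/7 - ⅐*(-1876)*(-1913)) - 4153181 = (2 - 250120/7 - 512684) - 4153181 = -3838894/7 - 4153181 = -32911161/7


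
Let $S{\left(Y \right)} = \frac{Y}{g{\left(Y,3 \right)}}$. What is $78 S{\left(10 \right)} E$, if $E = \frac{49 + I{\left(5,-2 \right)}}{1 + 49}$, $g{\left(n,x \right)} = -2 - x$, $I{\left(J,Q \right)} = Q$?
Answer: $- \frac{3666}{25} \approx -146.64$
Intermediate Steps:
$E = \frac{47}{50}$ ($E = \frac{49 - 2}{1 + 49} = \frac{47}{50} \approx 0.94$)
$S{\left(Y \right)} = - \frac{Y}{5}$ ($S{\left(Y \right)} = \frac{Y}{-2 - 3} = \frac{Y}{-5} = Y \left(- \frac{1}{5}\right) = - \frac{Y}{5}$)
$78 S{\left(10 \right)} E = 78 \left(\left(- \frac{1}{5}\right) 10\right) \frac{47}{50} = 78 \left(-2\right) \frac{47}{50} = \left(-156\right) \frac{47}{50} = - \frac{3666}{25}$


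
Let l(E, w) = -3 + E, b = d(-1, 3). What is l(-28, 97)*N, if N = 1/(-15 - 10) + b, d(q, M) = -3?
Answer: 2356/25 ≈ 94.240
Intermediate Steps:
b = -3
N = -76/25 (N = 1/(-15 - 10) - 3 = 1/(-25) - 3 = -1/25 - 3 = -76/25 ≈ -3.0400)
l(-28, 97)*N = (-3 - 28)*(-76/25) = -31*(-76/25) = 2356/25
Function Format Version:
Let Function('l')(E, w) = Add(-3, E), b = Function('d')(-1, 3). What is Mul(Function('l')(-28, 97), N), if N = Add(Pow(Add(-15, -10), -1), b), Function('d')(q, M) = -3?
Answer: Rational(2356, 25) ≈ 94.240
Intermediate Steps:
b = -3
N = Rational(-76, 25) (N = Add(Pow(Add(-15, -10), -1), -3) = Add(Pow(-25, -1), -3) = Add(Rational(-1, 25), -3) = Rational(-76, 25) ≈ -3.0400)
Mul(Function('l')(-28, 97), N) = Mul(Add(-3, -28), Rational(-76, 25)) = Mul(-31, Rational(-76, 25)) = Rational(2356, 25)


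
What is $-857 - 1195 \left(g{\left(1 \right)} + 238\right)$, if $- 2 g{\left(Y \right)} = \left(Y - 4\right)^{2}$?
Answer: $- \frac{559779}{2} \approx -2.7989 \cdot 10^{5}$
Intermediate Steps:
$g{\left(Y \right)} = - \frac{\left(-4 + Y\right)^{2}}{2}$ ($g{\left(Y \right)} = - \frac{\left(Y - 4\right)^{2}}{2} = - \frac{\left(-4 + Y\right)^{2}}{2}$)
$-857 - 1195 \left(g{\left(1 \right)} + 238\right) = -857 - 1195 \left(- \frac{\left(-4 + 1\right)^{2}}{2} + 238\right) = -857 - 1195 \left(- \frac{\left(-3\right)^{2}}{2} + 238\right) = -857 - 1195 \left(\left(- \frac{1}{2}\right) 9 + 238\right) = -857 - 1195 \left(- \frac{9}{2} + 238\right) = -857 - \frac{558065}{2} = - \frac{559779}{2}$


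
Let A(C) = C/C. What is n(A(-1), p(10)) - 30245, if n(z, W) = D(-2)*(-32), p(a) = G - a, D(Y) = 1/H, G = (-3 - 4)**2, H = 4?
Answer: -30253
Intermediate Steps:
G = 49 (G = (-7)**2 = 49)
D(Y) = 1/4
A(C) = 1
p(a) = 49 - a
n(z, W) = -8 (n(z, W) = (1/4)*(-32) = -8)
n(A(-1), p(10)) - 30245 = -8 - 30245 = -30253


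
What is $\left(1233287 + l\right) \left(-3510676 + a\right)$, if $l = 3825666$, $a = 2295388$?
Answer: $-6148084873464$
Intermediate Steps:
$\left(1233287 + l\right) \left(-3510676 + a\right) = \left(1233287 + 3825666\right) \left(-3510676 + 2295388\right) = 5058953 \left(-1215288\right) = -6148084873464$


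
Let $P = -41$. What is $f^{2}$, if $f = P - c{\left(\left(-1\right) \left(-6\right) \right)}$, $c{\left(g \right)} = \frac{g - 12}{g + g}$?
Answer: $\frac{6561}{4} \approx 1640.3$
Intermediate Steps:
$c{\left(g \right)} = \frac{-12 + g}{2 g}$
$f = - \frac{81}{2}$ ($f = -41 - \frac{-12 - -6}{2 \left(\left(-1\right) \left(-6\right)\right)} = -41 - \frac{-12 + 6}{2 \cdot 6} = -41 - \frac{1}{2} \cdot \frac{1}{6} \left(-6\right) = -41 - - \frac{1}{2} = -41 + \frac{1}{2} = - \frac{81}{2} \approx -40.5$)
$f^{2} = \left(- \frac{81}{2}\right)^{2} = \frac{6561}{4}$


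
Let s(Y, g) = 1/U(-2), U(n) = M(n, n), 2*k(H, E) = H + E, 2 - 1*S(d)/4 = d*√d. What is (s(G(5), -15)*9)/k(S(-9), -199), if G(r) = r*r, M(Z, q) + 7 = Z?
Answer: 382/48145 + 216*I/48145 ≈ 0.0079344 + 0.0044864*I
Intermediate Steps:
M(Z, q) = -7 + Z
S(d) = 8 - 4*d^(3/2) (S(d) = 8 - 4*d*√d = 8 - 4*d^(3/2))
G(r) = r²
k(H, E) = E/2 + H/2 (k(H, E) = (H + E)/2 = (E + H)/2 = E/2 + H/2)
U(n) = -7 + n
s(Y, g) = -⅑ (s(Y, g) = 1/(-7 - 2) = 1/(-9) = -⅑)
(s(G(5), -15)*9)/k(S(-9), -199) = (-⅑*9)/((½)*(-199) + (8 - (-108)*I)/2) = -1/(-199/2 + (8 - (-108)*I)/2) = -1/(-199/2 + (8 + 108*I)/2) = -1/(-199/2 + (4 + 54*I)) = -1/(-191/2 + 54*I) = -4*(-191/2 - 54*I)/48145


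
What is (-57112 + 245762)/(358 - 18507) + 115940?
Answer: 2104006410/18149 ≈ 1.1593e+5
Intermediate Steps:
(-57112 + 245762)/(358 - 18507) + 115940 = 188650/(-18149) + 115940 = 188650*(-1/18149) + 115940 = -188650/18149 + 115940 = 2104006410/18149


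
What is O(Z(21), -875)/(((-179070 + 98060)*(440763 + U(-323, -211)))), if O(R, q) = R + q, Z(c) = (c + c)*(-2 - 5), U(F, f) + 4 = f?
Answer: 1169/35688793480 ≈ 3.2755e-8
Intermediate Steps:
U(F, f) = -4 + f
Z(c) = -14*c (Z(c) = (2*c)*(-7) = -14*c)
O(Z(21), -875)/(((-179070 + 98060)*(440763 + U(-323, -211)))) = (-14*21 - 875)/(((-179070 + 98060)*(440763 + (-4 - 211)))) = (-294 - 875)/((-81010*(440763 - 215))) = -1169/((-81010*440548)) = -1169/(-35688793480) = -1169*(-1/35688793480) = 1169/35688793480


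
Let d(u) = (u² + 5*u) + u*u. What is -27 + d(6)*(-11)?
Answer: -1149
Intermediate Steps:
d(u) = 2*u² + 5*u (d(u) = (u² + 5*u) + u² = 2*u² + 5*u)
-27 + d(6)*(-11) = -27 + (6*(5 + 2*6))*(-11) = -27 + (6*(5 + 12))*(-11) = -27 + (6*17)*(-11) = -27 + 102*(-11) = -27 - 1122 = -1149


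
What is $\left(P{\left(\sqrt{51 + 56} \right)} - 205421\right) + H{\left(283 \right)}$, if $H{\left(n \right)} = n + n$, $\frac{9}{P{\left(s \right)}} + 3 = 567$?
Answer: $- \frac{38512737}{188} \approx -2.0486 \cdot 10^{5}$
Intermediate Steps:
$P{\left(s \right)} = \frac{3}{188}$ ($P{\left(s \right)} = \frac{9}{-3 + 567} = \frac{9}{564} = 9 \cdot \frac{1}{564} = \frac{3}{188}$)
$H{\left(n \right)} = 2 n$
$\left(P{\left(\sqrt{51 + 56} \right)} - 205421\right) + H{\left(283 \right)} = \left(\frac{3}{188} - 205421\right) + 2 \cdot 283 = - \frac{38619145}{188} + 566 = - \frac{38512737}{188}$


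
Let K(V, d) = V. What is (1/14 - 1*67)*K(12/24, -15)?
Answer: -937/28 ≈ -33.464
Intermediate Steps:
(1/14 - 1*67)*K(12/24, -15) = (1/14 - 1*67)*(12/24) = (1/14 - 67)*(12*(1/24)) = -937/14*½ = -937/28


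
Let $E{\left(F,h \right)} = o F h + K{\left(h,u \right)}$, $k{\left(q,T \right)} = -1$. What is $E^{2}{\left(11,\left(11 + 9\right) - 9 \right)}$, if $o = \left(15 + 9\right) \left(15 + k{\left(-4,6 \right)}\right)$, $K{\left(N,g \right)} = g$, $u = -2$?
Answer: $1652747716$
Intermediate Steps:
$o = 336$ ($o = \left(15 + 9\right) \left(15 - 1\right) = 24 \cdot 14 = 336$)
$E{\left(F,h \right)} = -2 + 336 F h$ ($E{\left(F,h \right)} = 336 F h - 2 = -2 + 336 F h$)
$E^{2}{\left(11,\left(11 + 9\right) - 9 \right)} = \left(-2 + 336 \cdot 11 \left(\left(11 + 9\right) - 9\right)\right)^{2} = \left(-2 + 336 \cdot 11 \left(20 - 9\right)\right)^{2} = \left(-2 + 336 \cdot 11 \cdot 11\right)^{2} = \left(-2 + 40656\right)^{2} = 40654^{2} = 1652747716$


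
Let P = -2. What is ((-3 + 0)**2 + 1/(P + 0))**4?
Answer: 83521/16 ≈ 5220.1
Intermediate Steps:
((-3 + 0)**2 + 1/(P + 0))**4 = ((-3 + 0)**2 + 1/(-2 + 0))**4 = ((-3)**2 + 1/(-2))**4 = (9 - 1/2)**4 = (17/2)**4 = 83521/16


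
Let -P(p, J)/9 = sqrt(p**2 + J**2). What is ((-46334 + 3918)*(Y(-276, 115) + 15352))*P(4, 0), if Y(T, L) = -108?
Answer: 23277222144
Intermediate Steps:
P(p, J) = -9*sqrt(J**2 + p**2) (P(p, J) = -9*sqrt(p**2 + J**2) = -9*sqrt(J**2 + p**2))
((-46334 + 3918)*(Y(-276, 115) + 15352))*P(4, 0) = ((-46334 + 3918)*(-108 + 15352))*(-9*sqrt(0**2 + 4**2)) = (-42416*15244)*(-9*sqrt(0 + 16)) = -(-5819305536)*sqrt(16) = -(-5819305536)*4 = -646589504*(-36) = 23277222144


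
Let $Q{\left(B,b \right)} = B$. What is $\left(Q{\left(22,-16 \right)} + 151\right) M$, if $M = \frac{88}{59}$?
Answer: $\frac{15224}{59} \approx 258.03$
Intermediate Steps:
$M = \frac{88}{59}$ ($M = 88 \cdot \frac{1}{59} = \frac{88}{59} \approx 1.4915$)
$\left(Q{\left(22,-16 \right)} + 151\right) M = \left(22 + 151\right) \frac{88}{59} = 173 \cdot \frac{88}{59} = \frac{15224}{59}$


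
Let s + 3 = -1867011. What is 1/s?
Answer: -1/1867014 ≈ -5.3561e-7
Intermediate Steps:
s = -1867014 (s = -3 - 1867011 = -1867014)
1/s = 1/(-1867014) = -1/1867014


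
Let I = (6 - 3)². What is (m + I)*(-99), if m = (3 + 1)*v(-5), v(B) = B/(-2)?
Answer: -1881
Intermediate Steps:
v(B) = -B/2 (v(B) = B*(-½) = -B/2)
I = 9 (I = 3² = 9)
m = 10 (m = (3 + 1)*(-½*(-5)) = 4*(5/2) = 10)
(m + I)*(-99) = (10 + 9)*(-99) = 19*(-99) = -1881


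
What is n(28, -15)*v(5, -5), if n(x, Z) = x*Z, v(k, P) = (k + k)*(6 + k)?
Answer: -46200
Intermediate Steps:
v(k, P) = 2*k*(6 + k) (v(k, P) = (2*k)*(6 + k) = 2*k*(6 + k))
n(x, Z) = Z*x
n(28, -15)*v(5, -5) = (-15*28)*(2*5*(6 + 5)) = -840*5*11 = -420*110 = -46200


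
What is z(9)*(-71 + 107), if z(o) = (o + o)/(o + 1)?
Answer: 324/5 ≈ 64.800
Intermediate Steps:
z(o) = 2*o/(1 + o) (z(o) = (2*o)/(1 + o) = 2*o/(1 + o))
z(9)*(-71 + 107) = (2*9/(1 + 9))*(-71 + 107) = (2*9/10)*36 = (2*9*(⅒))*36 = (9/5)*36 = 324/5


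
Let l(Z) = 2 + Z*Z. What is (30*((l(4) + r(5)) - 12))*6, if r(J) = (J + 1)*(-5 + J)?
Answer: 1080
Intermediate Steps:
r(J) = (1 + J)*(-5 + J)
l(Z) = 2 + Z**2
(30*((l(4) + r(5)) - 12))*6 = (30*(((2 + 4**2) + (-5 + 5**2 - 4*5)) - 12))*6 = (30*(((2 + 16) + (-5 + 25 - 20)) - 12))*6 = (30*((18 + 0) - 12))*6 = (30*(18 - 12))*6 = (30*6)*6 = 180*6 = 1080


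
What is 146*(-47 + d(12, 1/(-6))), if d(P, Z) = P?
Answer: -5110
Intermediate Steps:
146*(-47 + d(12, 1/(-6))) = 146*(-47 + 12) = 146*(-35) = -5110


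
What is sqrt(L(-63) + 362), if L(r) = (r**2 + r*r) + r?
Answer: sqrt(8237) ≈ 90.758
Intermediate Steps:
L(r) = r + 2*r**2 (L(r) = (r**2 + r**2) + r = 2*r**2 + r = r + 2*r**2)
sqrt(L(-63) + 362) = sqrt(-63*(1 + 2*(-63)) + 362) = sqrt(-63*(1 - 126) + 362) = sqrt(-63*(-125) + 362) = sqrt(7875 + 362) = sqrt(8237)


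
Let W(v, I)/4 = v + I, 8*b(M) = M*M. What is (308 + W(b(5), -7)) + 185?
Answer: 955/2 ≈ 477.50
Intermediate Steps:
b(M) = M²/8 (b(M) = (M*M)/8 = M²/8)
W(v, I) = 4*I + 4*v (W(v, I) = 4*(v + I) = 4*(I + v) = 4*I + 4*v)
(308 + W(b(5), -7)) + 185 = (308 + (4*(-7) + 4*((⅛)*5²))) + 185 = (308 + (-28 + 4*((⅛)*25))) + 185 = (308 + (-28 + 4*(25/8))) + 185 = (308 + (-28 + 25/2)) + 185 = (308 - 31/2) + 185 = 585/2 + 185 = 955/2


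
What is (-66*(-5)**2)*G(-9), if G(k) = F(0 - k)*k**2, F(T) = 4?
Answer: -534600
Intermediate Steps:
G(k) = 4*k**2
(-66*(-5)**2)*G(-9) = (-66*(-5)**2)*(4*(-9)**2) = (-66*25)*(4*81) = -1650*324 = -534600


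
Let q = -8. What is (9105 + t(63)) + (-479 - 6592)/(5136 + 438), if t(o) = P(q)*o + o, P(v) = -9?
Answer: 15978301/1858 ≈ 8599.7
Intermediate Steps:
t(o) = -8*o (t(o) = -9*o + o = -8*o)
(9105 + t(63)) + (-479 - 6592)/(5136 + 438) = (9105 - 8*63) + (-479 - 6592)/(5136 + 438) = (9105 - 504) - 7071/5574 = 8601 - 7071*1/5574 = 8601 - 2357/1858 = 15978301/1858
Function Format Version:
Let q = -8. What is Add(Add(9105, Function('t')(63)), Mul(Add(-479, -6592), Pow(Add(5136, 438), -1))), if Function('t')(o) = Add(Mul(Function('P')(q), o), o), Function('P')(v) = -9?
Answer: Rational(15978301, 1858) ≈ 8599.7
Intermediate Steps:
Function('t')(o) = Mul(-8, o) (Function('t')(o) = Add(Mul(-9, o), o) = Mul(-8, o))
Add(Add(9105, Function('t')(63)), Mul(Add(-479, -6592), Pow(Add(5136, 438), -1))) = Add(Add(9105, Mul(-8, 63)), Mul(Add(-479, -6592), Pow(Add(5136, 438), -1))) = Add(Add(9105, -504), Mul(-7071, Pow(5574, -1))) = Add(8601, Mul(-7071, Rational(1, 5574))) = Add(8601, Rational(-2357, 1858)) = Rational(15978301, 1858)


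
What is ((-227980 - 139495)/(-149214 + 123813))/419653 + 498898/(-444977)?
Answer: -409068655609763/364867648742337 ≈ -1.1211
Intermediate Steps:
((-227980 - 139495)/(-149214 + 123813))/419653 + 498898/(-444977) = -367475/(-25401)*(1/419653) + 498898*(-1/444977) = -367475*(-1/25401)*(1/419653) - 498898/444977 = (367475/25401)*(1/419653) - 498898/444977 = 367475/10659605853 - 498898/444977 = -409068655609763/364867648742337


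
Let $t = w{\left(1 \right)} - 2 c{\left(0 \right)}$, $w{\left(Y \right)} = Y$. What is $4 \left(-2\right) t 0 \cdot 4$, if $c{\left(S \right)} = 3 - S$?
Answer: $0$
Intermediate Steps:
$t = -5$ ($t = 1 - 2 \left(3 - 0\right) = 1 - 2 \left(3 + 0\right) = 1 - 6 = -5$)
$4 \left(-2\right) t 0 \cdot 4 = 4 \left(-2\right) \left(-5\right) 0 \cdot 4 = \left(-8\right) \left(-5\right) 0 = 40 \cdot 0 = 0$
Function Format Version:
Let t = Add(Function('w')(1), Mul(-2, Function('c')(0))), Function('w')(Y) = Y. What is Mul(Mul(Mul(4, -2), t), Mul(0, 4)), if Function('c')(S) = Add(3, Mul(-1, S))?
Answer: 0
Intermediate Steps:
t = -5 (t = Add(1, Mul(-2, Add(3, Mul(-1, 0)))) = Add(1, Mul(-2, Add(3, 0))) = Add(1, Mul(-2, 3)) = Add(1, -6) = -5)
Mul(Mul(Mul(4, -2), t), Mul(0, 4)) = Mul(Mul(Mul(4, -2), -5), Mul(0, 4)) = Mul(Mul(-8, -5), 0) = Mul(40, 0) = 0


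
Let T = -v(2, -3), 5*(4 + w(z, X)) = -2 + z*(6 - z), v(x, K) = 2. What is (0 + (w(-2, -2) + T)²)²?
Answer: 5308416/625 ≈ 8493.5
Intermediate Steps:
w(z, X) = -22/5 + z*(6 - z)/5 (w(z, X) = -4 + (-2 + z*(6 - z))/5 = -4 + (-⅖ + z*(6 - z)/5) = -22/5 + z*(6 - z)/5)
T = -2 (T = -1*2 = -2)
(0 + (w(-2, -2) + T)²)² = (0 + ((-22/5 - ⅕*(-2)² + (6/5)*(-2)) - 2)²)² = (0 + ((-22/5 - ⅕*4 - 12/5) - 2)²)² = (0 + ((-22/5 - ⅘ - 12/5) - 2)²)² = (0 + (-38/5 - 2)²)² = (0 + (-48/5)²)² = (0 + 2304/25)² = (2304/25)² = 5308416/625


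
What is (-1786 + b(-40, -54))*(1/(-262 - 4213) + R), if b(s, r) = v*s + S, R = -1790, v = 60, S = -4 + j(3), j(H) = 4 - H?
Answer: 33554941439/4475 ≈ 7.4983e+6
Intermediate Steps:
S = -3 (S = -4 + (4 - 1*3) = -4 + (4 - 3) = -4 + 1 = -3)
b(s, r) = -3 + 60*s (b(s, r) = 60*s - 3 = -3 + 60*s)
(-1786 + b(-40, -54))*(1/(-262 - 4213) + R) = (-1786 + (-3 + 60*(-40)))*(1/(-262 - 4213) - 1790) = (-1786 + (-3 - 2400))*(1/(-4475) - 1790) = (-1786 - 2403)*(-1/4475 - 1790) = -4189*(-8010251/4475) = 33554941439/4475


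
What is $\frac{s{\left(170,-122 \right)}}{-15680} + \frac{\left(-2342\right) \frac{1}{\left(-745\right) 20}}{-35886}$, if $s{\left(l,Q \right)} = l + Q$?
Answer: $- \frac{10039996}{3275046075} \approx -0.0030656$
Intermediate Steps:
$s{\left(l,Q \right)} = Q + l$
$\frac{s{\left(170,-122 \right)}}{-15680} + \frac{\left(-2342\right) \frac{1}{\left(-745\right) 20}}{-35886} = \frac{-122 + 170}{-15680} + \frac{\left(-2342\right) \frac{1}{\left(-745\right) 20}}{-35886} = 48 \left(- \frac{1}{15680}\right) + - \frac{2342}{-14900} \left(- \frac{1}{35886}\right) = - \frac{3}{980} + \left(-2342\right) \left(- \frac{1}{14900}\right) \left(- \frac{1}{35886}\right) = - \frac{3}{980} + \frac{1171}{7450} \left(- \frac{1}{35886}\right) = - \frac{3}{980} - \frac{1171}{267350700} = - \frac{10039996}{3275046075}$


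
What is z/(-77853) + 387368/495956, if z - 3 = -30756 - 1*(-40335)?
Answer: 2117125876/3217638539 ≈ 0.65798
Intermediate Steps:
z = 9582 (z = 3 + (-30756 - 1*(-40335)) = 3 + (-30756 + 40335) = 3 + 9579 = 9582)
z/(-77853) + 387368/495956 = 9582/(-77853) + 387368/495956 = 9582*(-1/77853) + 387368*(1/495956) = -3194/25951 + 96842/123989 = 2117125876/3217638539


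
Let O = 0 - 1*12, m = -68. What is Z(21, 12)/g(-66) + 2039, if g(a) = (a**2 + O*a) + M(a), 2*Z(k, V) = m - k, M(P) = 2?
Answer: 21001611/10300 ≈ 2039.0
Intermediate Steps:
O = -12 (O = 0 - 12 = -12)
Z(k, V) = -34 - k/2 (Z(k, V) = (-68 - k)/2 = -34 - k/2)
g(a) = 2 + a**2 - 12*a (g(a) = (a**2 - 12*a) + 2 = 2 + a**2 - 12*a)
Z(21, 12)/g(-66) + 2039 = (-34 - 1/2*21)/(2 + (-66)**2 - 12*(-66)) + 2039 = (-34 - 21/2)/(2 + 4356 + 792) + 2039 = -89/2/5150 + 2039 = -89/2*1/5150 + 2039 = -89/10300 + 2039 = 21001611/10300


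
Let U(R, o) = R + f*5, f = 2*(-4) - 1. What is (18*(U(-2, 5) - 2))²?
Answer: 777924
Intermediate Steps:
f = -9 (f = -8 - 1 = -9)
U(R, o) = -45 + R (U(R, o) = R - 9*5 = R - 45 = -45 + R)
(18*(U(-2, 5) - 2))² = (18*((-45 - 2) - 2))² = (18*(-47 - 2))² = (18*(-49))² = (-882)² = 777924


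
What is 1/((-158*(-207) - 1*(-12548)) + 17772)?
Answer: 1/63026 ≈ 1.5866e-5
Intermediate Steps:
1/((-158*(-207) - 1*(-12548)) + 17772) = 1/((32706 + 12548) + 17772) = 1/(45254 + 17772) = 1/63026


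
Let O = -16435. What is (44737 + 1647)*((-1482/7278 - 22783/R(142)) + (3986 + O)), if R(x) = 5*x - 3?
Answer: -496492516216528/857591 ≈ -5.7894e+8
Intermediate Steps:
R(x) = -3 + 5*x
(44737 + 1647)*((-1482/7278 - 22783/R(142)) + (3986 + O)) = (44737 + 1647)*((-1482/7278 - 22783/(-3 + 5*142)) + (3986 - 16435)) = 46384*((-1482*1/7278 - 22783/(-3 + 710)) - 12449) = 46384*((-247/1213 - 22783/707) - 12449) = 46384*(-27810408/857591 - 12449) = 46384*(-10703960767/857591) = -496492516216528/857591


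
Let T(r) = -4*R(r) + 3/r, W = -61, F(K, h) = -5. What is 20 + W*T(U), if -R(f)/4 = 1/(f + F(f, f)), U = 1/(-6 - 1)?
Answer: 13417/9 ≈ 1490.8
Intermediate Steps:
U = -1/7 (U = 1/(-7) = -1/7 ≈ -0.14286)
R(f) = -4/(-5 + f) (R(f) = -4/(f - 5) = -4/(-5 + f))
T(r) = 3/r + 16/(-5 + r) (T(r) = -(-16)/(-5 + r) + 3/r = 16/(-5 + r) + 3/r = 3/r + 16/(-5 + r))
20 + W*T(U) = 20 - 61*(-15 + 19*(-1/7))/((-1/7)*(-5 - 1/7)) = 20 - (-427)*(-15 - 19/7)/(-36/7) = 20 - (-427)*(-7)*(-124)/(36*7) = 20 - 61*(-217/9) = 20 + 13237/9 = 13417/9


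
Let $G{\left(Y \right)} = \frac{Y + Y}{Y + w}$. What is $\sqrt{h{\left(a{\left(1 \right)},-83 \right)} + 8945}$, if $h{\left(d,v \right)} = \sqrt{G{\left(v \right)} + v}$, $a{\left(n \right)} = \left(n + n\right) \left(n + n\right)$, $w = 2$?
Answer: $\frac{\sqrt{80505 + i \sqrt{6557}}}{3} \approx 94.578 + 0.047565 i$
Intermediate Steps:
$G{\left(Y \right)} = \frac{2 Y}{2 + Y}$ ($G{\left(Y \right)} = \frac{Y + Y}{Y + 2} = \frac{2 Y}{2 + Y}$)
$a{\left(n \right)} = 4 n^{2}$ ($a{\left(n \right)} = 2 n 2 n = 4 n^{2}$)
$h{\left(d,v \right)} = \sqrt{v + \frac{2 v}{2 + v}}$ ($h{\left(d,v \right)} = \sqrt{\frac{2 v}{2 + v} + v} = \sqrt{v + \frac{2 v}{2 + v}}$)
$\sqrt{h{\left(a{\left(1 \right)},-83 \right)} + 8945} = \sqrt{\sqrt{- \frac{83 \left(4 - 83\right)}{2 - 83}} + 8945} = \sqrt{\sqrt{\left(-83\right) \frac{1}{-81} \left(-79\right)} + 8945} = \sqrt{\sqrt{\left(-83\right) \left(- \frac{1}{81}\right) \left(-79\right)} + 8945} = \sqrt{\sqrt{- \frac{6557}{81}} + 8945} = \sqrt{\frac{i \sqrt{6557}}{9} + 8945} = \sqrt{8945 + \frac{i \sqrt{6557}}{9}}$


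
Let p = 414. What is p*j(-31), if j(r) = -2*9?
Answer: -7452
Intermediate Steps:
j(r) = -18
p*j(-31) = 414*(-18) = -7452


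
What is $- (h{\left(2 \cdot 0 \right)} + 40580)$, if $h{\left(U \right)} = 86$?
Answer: $-40666$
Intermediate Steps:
$- (h{\left(2 \cdot 0 \right)} + 40580) = - (86 + 40580) = \left(-1\right) 40666 = -40666$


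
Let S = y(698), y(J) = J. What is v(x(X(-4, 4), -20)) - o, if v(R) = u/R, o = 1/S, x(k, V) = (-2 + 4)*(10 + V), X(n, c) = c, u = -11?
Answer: 3829/6980 ≈ 0.54857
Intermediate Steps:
S = 698
x(k, V) = 20 + 2*V (x(k, V) = 2*(10 + V) = 20 + 2*V)
o = 1/698 ≈ 0.0014327
v(R) = -11/R
v(x(X(-4, 4), -20)) - o = -11/(20 + 2*(-20)) - 1*1/698 = -11/(20 - 40) - 1/698 = -11/(-20) - 1/698 = -11*(-1/20) - 1/698 = 11/20 - 1/698 = 3829/6980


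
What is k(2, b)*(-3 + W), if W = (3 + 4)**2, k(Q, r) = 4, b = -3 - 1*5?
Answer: 184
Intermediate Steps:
b = -8 (b = -3 - 5 = -8)
W = 49 (W = 7**2 = 49)
k(2, b)*(-3 + W) = 4*(-3 + 49) = 4*46 = 184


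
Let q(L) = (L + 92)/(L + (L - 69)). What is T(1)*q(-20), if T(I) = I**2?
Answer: -72/109 ≈ -0.66055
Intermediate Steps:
q(L) = (92 + L)/(-69 + 2*L) (q(L) = (92 + L)/(L + (-69 + L)) = (92 + L)/(-69 + 2*L))
T(1)*q(-20) = 1**2*((92 - 20)/(-69 + 2*(-20))) = 1*(72/(-69 - 40)) = 1*(72/(-109)) = 1*(-1/109*72) = 1*(-72/109) = -72/109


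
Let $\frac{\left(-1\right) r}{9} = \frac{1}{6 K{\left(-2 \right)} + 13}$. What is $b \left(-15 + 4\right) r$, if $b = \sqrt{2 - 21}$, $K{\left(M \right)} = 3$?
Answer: $\frac{99 i \sqrt{19}}{31} \approx 13.92 i$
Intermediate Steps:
$b = i \sqrt{19}$ ($b = \sqrt{-19} = i \sqrt{19} \approx 4.3589 i$)
$r = - \frac{9}{31}$ ($r = - \frac{9}{6 \cdot 3 + 13} = - \frac{9}{18 + 13} = - \frac{9}{31} \approx -0.29032$)
$b \left(-15 + 4\right) r = i \sqrt{19} \left(-15 + 4\right) \left(- \frac{9}{31}\right) = i \sqrt{19} \left(-11\right) \left(- \frac{9}{31}\right) = - 11 i \sqrt{19} \left(- \frac{9}{31}\right) = \frac{99 i \sqrt{19}}{31}$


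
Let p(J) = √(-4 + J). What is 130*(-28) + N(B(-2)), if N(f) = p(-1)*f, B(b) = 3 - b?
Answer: -3640 + 5*I*√5 ≈ -3640.0 + 11.18*I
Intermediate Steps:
N(f) = I*f*√5 (N(f) = √(-4 - 1)*f = √(-5)*f = (I*√5)*f = I*f*√5)
130*(-28) + N(B(-2)) = 130*(-28) + I*(3 - 1*(-2))*√5 = -3640 + I*(3 + 2)*√5 = -3640 + I*5*√5 = -3640 + 5*I*√5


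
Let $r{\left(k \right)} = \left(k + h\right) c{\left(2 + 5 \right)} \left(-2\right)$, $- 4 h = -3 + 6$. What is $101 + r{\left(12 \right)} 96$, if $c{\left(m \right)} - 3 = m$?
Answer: $-21499$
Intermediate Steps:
$c{\left(m \right)} = 3 + m$
$h = - \frac{3}{4}$ ($h = - \frac{-3 + 6}{4} = \left(- \frac{1}{4}\right) 3 = - \frac{3}{4} \approx -0.75$)
$r{\left(k \right)} = 15 - 20 k$ ($r{\left(k \right)} = \left(k - \frac{3}{4}\right) \left(3 + \left(2 + 5\right)\right) \left(-2\right) = \left(- \frac{3}{4} + k\right) \left(3 + 7\right) \left(-2\right) = \left(- \frac{3}{4} + k\right) 10 \left(-2\right) = \left(- \frac{15}{2} + 10 k\right) \left(-2\right) = 15 - 20 k$)
$101 + r{\left(12 \right)} 96 = 101 + \left(15 - 240\right) 96 = 101 - 21600 = -21499$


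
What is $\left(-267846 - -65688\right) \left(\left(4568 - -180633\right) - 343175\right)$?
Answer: $31935707892$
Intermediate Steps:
$\left(-267846 - -65688\right) \left(\left(4568 - -180633\right) - 343175\right) = \left(-267846 + 65688\right) \left(\left(4568 + 180633\right) - 343175\right) = - 202158 \left(185201 - 343175\right) = \left(-202158\right) \left(-157974\right) = 31935707892$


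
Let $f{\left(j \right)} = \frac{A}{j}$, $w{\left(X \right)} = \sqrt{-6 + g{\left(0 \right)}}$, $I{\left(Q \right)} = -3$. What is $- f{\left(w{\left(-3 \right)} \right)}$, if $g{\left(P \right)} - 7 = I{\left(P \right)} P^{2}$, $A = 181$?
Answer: $-181$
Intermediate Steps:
$g{\left(P \right)} = 7 - 3 P^{2}$
$w{\left(X \right)} = 1$ ($w{\left(X \right)} = \sqrt{-6 + \left(7 - 3 \cdot 0^{2}\right)} = \sqrt{-6 + \left(7 - 0\right)} = \sqrt{-6 + \left(7 + 0\right)} = \sqrt{-6 + 7} = \sqrt{1} = 1$)
$f{\left(j \right)} = \frac{181}{j}$
$- f{\left(w{\left(-3 \right)} \right)} = - \frac{181}{1} = - 181 \cdot 1 = \left(-1\right) 181 = -181$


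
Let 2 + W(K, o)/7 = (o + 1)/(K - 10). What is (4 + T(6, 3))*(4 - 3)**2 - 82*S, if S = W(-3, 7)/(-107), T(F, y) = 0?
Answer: -13952/1391 ≈ -10.030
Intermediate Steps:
W(K, o) = -14 + 7*(1 + o)/(-10 + K) (W(K, o) = -14 + 7*((o + 1)/(K - 10)) = -14 + 7*((1 + o)/(-10 + K)) = -14 + 7*(1 + o)/(-10 + K))
S = 238/1391 (S = (7*(21 + 7 - 2*(-3))/(-10 - 3))/(-107) = (7*(21 + 7 + 6)/(-13))*(-1/107) = (7*(-1/13)*34)*(-1/107) = -238/13*(-1/107) = 238/1391 ≈ 0.17110)
(4 + T(6, 3))*(4 - 3)**2 - 82*S = (4 + 0)*(4 - 3)**2 - 82*238/1391 = 4*1**2 - 19516/1391 = 4*1 - 19516/1391 = 4 - 19516/1391 = -13952/1391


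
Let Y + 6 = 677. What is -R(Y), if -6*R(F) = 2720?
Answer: 1360/3 ≈ 453.33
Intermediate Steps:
Y = 671 (Y = -6 + 677 = 671)
R(F) = -1360/3 (R(F) = -1/6*2720 = -1360/3)
-R(Y) = -1*(-1360/3) = 1360/3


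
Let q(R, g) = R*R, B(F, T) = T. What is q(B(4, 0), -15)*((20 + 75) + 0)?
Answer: 0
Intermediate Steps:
q(R, g) = R**2
q(B(4, 0), -15)*((20 + 75) + 0) = 0**2*((20 + 75) + 0) = 0*(95 + 0) = 0*95 = 0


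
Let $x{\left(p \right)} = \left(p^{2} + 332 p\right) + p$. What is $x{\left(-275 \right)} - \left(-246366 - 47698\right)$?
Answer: $278114$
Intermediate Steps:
$x{\left(p \right)} = p^{2} + 333 p$
$x{\left(-275 \right)} - \left(-246366 - 47698\right) = - 275 \left(333 - 275\right) - \left(-246366 - 47698\right) = \left(-275\right) 58 - -294064 = -15950 + 294064 = 278114$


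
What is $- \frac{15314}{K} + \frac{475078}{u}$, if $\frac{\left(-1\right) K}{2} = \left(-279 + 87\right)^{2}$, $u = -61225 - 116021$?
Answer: $- \frac{897561265}{362999808} \approx -2.4726$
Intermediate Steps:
$u = -177246$
$K = -73728$ ($K = - 2 \left(-279 + 87\right)^{2} = - 2 \left(-192\right)^{2} = \left(-2\right) 36864 = -73728$)
$- \frac{15314}{K} + \frac{475078}{u} = - \frac{15314}{-73728} + \frac{475078}{-177246} = \left(-15314\right) \left(- \frac{1}{73728}\right) + 475078 \left(- \frac{1}{177246}\right) = \frac{7657}{36864} - \frac{237539}{88623} = - \frac{897561265}{362999808}$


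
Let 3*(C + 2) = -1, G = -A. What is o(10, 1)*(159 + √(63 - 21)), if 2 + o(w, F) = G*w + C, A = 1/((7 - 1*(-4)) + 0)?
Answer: -9169/11 - 173*√42/33 ≈ -867.52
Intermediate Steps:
A = 1/11 (A = 1/((7 + 4) + 0) = 1/(11 + 0) = 1/11 ≈ 0.090909)
G = -1/11 (G = -1*1/11 = -1/11 ≈ -0.090909)
C = -7/3 (C = -2 + (⅓)*(-1) = -2 - ⅓ = -7/3 ≈ -2.3333)
o(w, F) = -13/3 - w/11 (o(w, F) = -2 + (-w/11 - 7/3) = -2 + (-7/3 - w/11) = -13/3 - w/11)
o(10, 1)*(159 + √(63 - 21)) = (-13/3 - 1/11*10)*(159 + √(63 - 21)) = (-13/3 - 10/11)*(159 + √42) = -173*(159 + √42)/33 = -9169/11 - 173*√42/33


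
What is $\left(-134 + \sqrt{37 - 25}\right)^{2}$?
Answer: $17968 - 536 \sqrt{3} \approx 17040.0$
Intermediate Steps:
$\left(-134 + \sqrt{37 - 25}\right)^{2} = \left(-134 + \sqrt{12}\right)^{2} = \left(-134 + 2 \sqrt{3}\right)^{2}$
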